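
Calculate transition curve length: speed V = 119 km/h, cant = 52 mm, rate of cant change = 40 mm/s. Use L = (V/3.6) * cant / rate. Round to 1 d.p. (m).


Convert speed: V = 119 / 3.6 = 33.0556 m/s
L = 33.0556 * 52 / 40
L = 1718.8889 / 40
L = 43.0 m

43.0


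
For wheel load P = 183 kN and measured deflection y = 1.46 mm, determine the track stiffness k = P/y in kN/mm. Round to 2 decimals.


Track stiffness k = P / y
k = 183 / 1.46
k = 125.34 kN/mm

125.34


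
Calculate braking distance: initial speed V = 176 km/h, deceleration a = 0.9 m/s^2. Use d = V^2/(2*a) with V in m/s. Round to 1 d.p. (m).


Convert speed: V = 176 / 3.6 = 48.8889 m/s
V^2 = 2390.1235
d = 2390.1235 / (2 * 0.9)
d = 2390.1235 / 1.8
d = 1327.8 m

1327.8


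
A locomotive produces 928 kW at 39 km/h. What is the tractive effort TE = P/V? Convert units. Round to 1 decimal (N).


Convert: P = 928 kW = 928000 W
V = 39 / 3.6 = 10.8333 m/s
TE = 928000 / 10.8333
TE = 85661.5 N

85661.5


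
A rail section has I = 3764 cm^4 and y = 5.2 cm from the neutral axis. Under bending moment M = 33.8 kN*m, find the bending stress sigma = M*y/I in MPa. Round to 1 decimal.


Convert units:
M = 33.8 kN*m = 33800000 N*mm
y = 5.2 cm = 52 mm
I = 3764 cm^4 = 37640000 mm^4
sigma = 33800000 * 52 / 37640000
sigma = 46.7 MPa

46.7


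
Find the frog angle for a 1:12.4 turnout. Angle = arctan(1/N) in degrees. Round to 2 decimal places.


1/N = 1/12.4 = 0.080645
angle = arctan(0.080645) = 0.080471 rad
angle = 0.080471 * 180/pi = 4.61 degrees

4.61


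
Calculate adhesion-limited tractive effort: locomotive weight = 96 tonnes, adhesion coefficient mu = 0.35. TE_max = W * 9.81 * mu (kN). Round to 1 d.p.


TE_max = W * g * mu
TE_max = 96 * 9.81 * 0.35
TE_max = 941.76 * 0.35
TE_max = 329.6 kN

329.6


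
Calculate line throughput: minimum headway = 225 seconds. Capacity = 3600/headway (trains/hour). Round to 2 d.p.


Capacity = 3600 / headway
Capacity = 3600 / 225
Capacity = 16.00 trains/hour

16.00


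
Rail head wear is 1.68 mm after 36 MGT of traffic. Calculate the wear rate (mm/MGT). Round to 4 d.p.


Wear rate = total wear / cumulative tonnage
Rate = 1.68 / 36
Rate = 0.0467 mm/MGT

0.0467


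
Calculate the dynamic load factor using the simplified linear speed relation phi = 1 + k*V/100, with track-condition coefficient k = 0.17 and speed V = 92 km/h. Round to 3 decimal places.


phi = 1 + k * V / 100
phi = 1 + 0.17 * 92 / 100
phi = 1 + 0.1564
phi = 1.156

1.156


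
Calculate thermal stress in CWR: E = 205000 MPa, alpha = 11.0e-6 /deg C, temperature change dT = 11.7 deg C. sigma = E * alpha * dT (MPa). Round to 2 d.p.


sigma = E * alpha * dT
sigma = 205000 * 11.0e-6 * 11.7
sigma = 2.255 * 11.7
sigma = 26.38 MPa

26.38


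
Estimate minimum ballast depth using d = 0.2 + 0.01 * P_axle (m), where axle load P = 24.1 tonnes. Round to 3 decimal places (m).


d = 0.2 + 0.01 * 24.1
d = 0.2 + 0.241
d = 0.441 m

0.441


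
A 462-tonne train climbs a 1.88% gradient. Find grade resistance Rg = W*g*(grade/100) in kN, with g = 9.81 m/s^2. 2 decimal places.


Rg = W * 9.81 * grade / 100
Rg = 462 * 9.81 * 1.88 / 100
Rg = 4532.22 * 0.0188
Rg = 85.21 kN

85.21


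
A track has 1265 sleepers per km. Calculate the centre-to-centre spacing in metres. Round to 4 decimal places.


Spacing = 1000 m / number of sleepers
Spacing = 1000 / 1265
Spacing = 0.7905 m

0.7905


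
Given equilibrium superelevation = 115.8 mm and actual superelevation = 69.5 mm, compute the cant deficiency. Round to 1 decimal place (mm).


Cant deficiency = equilibrium cant - actual cant
CD = 115.8 - 69.5
CD = 46.3 mm

46.3


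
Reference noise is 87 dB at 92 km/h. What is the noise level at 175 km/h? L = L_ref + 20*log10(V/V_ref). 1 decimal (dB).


V/V_ref = 175 / 92 = 1.902174
log10(1.902174) = 0.27925
20 * 0.27925 = 5.585
L = 87 + 5.585 = 92.6 dB

92.6


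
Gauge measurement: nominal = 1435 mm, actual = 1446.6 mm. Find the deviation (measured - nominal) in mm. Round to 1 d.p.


Deviation = measured - nominal
Deviation = 1446.6 - 1435
Deviation = 11.6 mm

11.6


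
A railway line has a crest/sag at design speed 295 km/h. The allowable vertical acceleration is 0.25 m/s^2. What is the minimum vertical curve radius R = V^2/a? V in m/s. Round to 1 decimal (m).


Convert speed: V = 295 / 3.6 = 81.9444 m/s
V^2 = 6714.892 m^2/s^2
R_v = 6714.892 / 0.25
R_v = 26859.6 m

26859.6


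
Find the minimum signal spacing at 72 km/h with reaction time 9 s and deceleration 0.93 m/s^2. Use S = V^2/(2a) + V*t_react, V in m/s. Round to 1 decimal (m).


V = 72 / 3.6 = 20.0 m/s
Braking distance = 20.0^2 / (2*0.93) = 215.0538 m
Sighting distance = 20.0 * 9 = 180.0 m
S = 215.0538 + 180.0 = 395.1 m

395.1


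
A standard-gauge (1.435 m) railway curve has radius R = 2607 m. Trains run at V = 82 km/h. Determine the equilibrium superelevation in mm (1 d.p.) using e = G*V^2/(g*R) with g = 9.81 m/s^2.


Convert speed: V = 82 / 3.6 = 22.7778 m/s
Apply formula: e = 1.435 * 22.7778^2 / (9.81 * 2607)
e = 1.435 * 518.8272 / 25574.67
e = 0.029111 m = 29.1 mm

29.1


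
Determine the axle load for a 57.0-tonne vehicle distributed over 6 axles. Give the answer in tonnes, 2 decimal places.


Load per axle = total weight / number of axles
Load = 57.0 / 6
Load = 9.50 tonnes

9.50


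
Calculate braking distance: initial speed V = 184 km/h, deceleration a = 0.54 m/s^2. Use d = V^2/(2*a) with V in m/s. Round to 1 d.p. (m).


Convert speed: V = 184 / 3.6 = 51.1111 m/s
V^2 = 2612.3457
d = 2612.3457 / (2 * 0.54)
d = 2612.3457 / 1.08
d = 2418.8 m

2418.8


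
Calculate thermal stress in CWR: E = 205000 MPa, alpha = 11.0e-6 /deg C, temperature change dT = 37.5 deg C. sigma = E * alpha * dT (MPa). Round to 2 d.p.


sigma = E * alpha * dT
sigma = 205000 * 11.0e-6 * 37.5
sigma = 2.255 * 37.5
sigma = 84.56 MPa

84.56


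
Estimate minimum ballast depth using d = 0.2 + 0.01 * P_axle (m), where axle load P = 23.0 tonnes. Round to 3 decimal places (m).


d = 0.2 + 0.01 * 23.0
d = 0.2 + 0.23
d = 0.430 m

0.430


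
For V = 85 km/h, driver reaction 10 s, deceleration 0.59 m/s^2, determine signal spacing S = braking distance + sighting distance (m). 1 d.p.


V = 85 / 3.6 = 23.6111 m/s
Braking distance = 23.6111^2 / (2*0.59) = 472.4445 m
Sighting distance = 23.6111 * 10 = 236.1111 m
S = 472.4445 + 236.1111 = 708.6 m

708.6


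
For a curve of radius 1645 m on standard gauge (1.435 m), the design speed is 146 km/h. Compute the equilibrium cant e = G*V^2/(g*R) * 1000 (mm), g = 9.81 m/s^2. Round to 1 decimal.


Convert speed: V = 146 / 3.6 = 40.5556 m/s
Apply formula: e = 1.435 * 40.5556^2 / (9.81 * 1645)
e = 1.435 * 1644.7531 / 16137.45
e = 0.146257 m = 146.3 mm

146.3


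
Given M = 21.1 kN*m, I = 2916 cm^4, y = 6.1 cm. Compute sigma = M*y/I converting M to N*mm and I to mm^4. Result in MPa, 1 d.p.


Convert units:
M = 21.1 kN*m = 21100000 N*mm
y = 6.1 cm = 61 mm
I = 2916 cm^4 = 29160000 mm^4
sigma = 21100000 * 61 / 29160000
sigma = 44.1 MPa

44.1


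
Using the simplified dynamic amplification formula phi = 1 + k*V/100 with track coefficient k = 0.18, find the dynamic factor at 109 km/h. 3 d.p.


phi = 1 + k * V / 100
phi = 1 + 0.18 * 109 / 100
phi = 1 + 0.1962
phi = 1.196

1.196


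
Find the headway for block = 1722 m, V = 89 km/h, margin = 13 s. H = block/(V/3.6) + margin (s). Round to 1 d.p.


V = 89 / 3.6 = 24.7222 m/s
Block traversal time = 1722 / 24.7222 = 69.6539 s
Headway = 69.6539 + 13
Headway = 82.7 s

82.7


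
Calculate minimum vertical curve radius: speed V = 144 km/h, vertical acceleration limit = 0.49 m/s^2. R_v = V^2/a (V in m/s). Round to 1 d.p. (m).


Convert speed: V = 144 / 3.6 = 40.0 m/s
V^2 = 1600.0 m^2/s^2
R_v = 1600.0 / 0.49
R_v = 3265.3 m

3265.3


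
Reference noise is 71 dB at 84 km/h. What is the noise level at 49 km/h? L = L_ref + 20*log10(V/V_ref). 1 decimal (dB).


V/V_ref = 49 / 84 = 0.583333
log10(0.583333) = -0.234083
20 * -0.234083 = -4.6817
L = 71 + -4.6817 = 66.3 dB

66.3


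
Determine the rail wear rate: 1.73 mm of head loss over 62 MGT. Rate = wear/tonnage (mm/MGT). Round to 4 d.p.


Wear rate = total wear / cumulative tonnage
Rate = 1.73 / 62
Rate = 0.0279 mm/MGT

0.0279


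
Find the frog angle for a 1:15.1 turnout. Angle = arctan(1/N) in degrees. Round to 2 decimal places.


1/N = 1/15.1 = 0.066225
angle = arctan(0.066225) = 0.066129 rad
angle = 0.066129 * 180/pi = 3.79 degrees

3.79


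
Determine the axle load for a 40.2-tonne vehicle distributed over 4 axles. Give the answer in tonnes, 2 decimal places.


Load per axle = total weight / number of axles
Load = 40.2 / 4
Load = 10.05 tonnes

10.05


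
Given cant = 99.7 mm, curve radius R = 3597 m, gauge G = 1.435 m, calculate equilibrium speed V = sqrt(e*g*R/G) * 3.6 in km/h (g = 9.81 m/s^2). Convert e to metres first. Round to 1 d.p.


Convert cant: e = 99.7 mm = 0.0997 m
V_ms = sqrt(0.0997 * 9.81 * 3597 / 1.435)
V_ms = sqrt(2451.617442) = 49.5138 m/s
V = 49.5138 * 3.6 = 178.2 km/h

178.2


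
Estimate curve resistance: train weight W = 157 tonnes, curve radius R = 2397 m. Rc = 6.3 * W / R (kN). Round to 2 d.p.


Rc = 6.3 * W / R
Rc = 6.3 * 157 / 2397
Rc = 989.1 / 2397
Rc = 0.41 kN

0.41


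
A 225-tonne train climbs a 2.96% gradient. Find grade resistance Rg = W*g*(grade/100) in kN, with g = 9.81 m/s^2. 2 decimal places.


Rg = W * 9.81 * grade / 100
Rg = 225 * 9.81 * 2.96 / 100
Rg = 2207.25 * 0.0296
Rg = 65.33 kN

65.33


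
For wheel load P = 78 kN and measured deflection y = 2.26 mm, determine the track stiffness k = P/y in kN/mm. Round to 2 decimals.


Track stiffness k = P / y
k = 78 / 2.26
k = 34.51 kN/mm

34.51


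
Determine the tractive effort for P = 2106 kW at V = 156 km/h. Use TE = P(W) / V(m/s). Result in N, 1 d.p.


Convert: P = 2106 kW = 2106000 W
V = 156 / 3.6 = 43.3333 m/s
TE = 2106000 / 43.3333
TE = 48600.0 N

48600.0


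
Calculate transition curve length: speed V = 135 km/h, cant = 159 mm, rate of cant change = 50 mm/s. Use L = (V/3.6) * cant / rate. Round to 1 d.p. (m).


Convert speed: V = 135 / 3.6 = 37.5 m/s
L = 37.5 * 159 / 50
L = 5962.5 / 50
L = 119.3 m

119.3


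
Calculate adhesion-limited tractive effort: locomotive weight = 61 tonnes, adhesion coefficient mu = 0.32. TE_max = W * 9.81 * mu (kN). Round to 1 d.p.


TE_max = W * g * mu
TE_max = 61 * 9.81 * 0.32
TE_max = 598.41 * 0.32
TE_max = 191.5 kN

191.5


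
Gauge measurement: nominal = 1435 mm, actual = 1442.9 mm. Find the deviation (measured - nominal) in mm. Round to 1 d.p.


Deviation = measured - nominal
Deviation = 1442.9 - 1435
Deviation = 7.9 mm

7.9


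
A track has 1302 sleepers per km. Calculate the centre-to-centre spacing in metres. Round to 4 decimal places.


Spacing = 1000 m / number of sleepers
Spacing = 1000 / 1302
Spacing = 0.7680 m

0.7680


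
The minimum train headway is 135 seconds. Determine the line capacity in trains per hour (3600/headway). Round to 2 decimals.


Capacity = 3600 / headway
Capacity = 3600 / 135
Capacity = 26.67 trains/hour

26.67


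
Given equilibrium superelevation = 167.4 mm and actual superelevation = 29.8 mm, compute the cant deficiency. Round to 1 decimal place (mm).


Cant deficiency = equilibrium cant - actual cant
CD = 167.4 - 29.8
CD = 137.6 mm

137.6


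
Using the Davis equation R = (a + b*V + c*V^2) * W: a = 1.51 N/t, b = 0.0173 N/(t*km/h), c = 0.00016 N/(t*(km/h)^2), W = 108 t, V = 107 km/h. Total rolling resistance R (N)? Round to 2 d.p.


b*V = 0.0173 * 107 = 1.8511
c*V^2 = 0.00016 * 11449 = 1.83184
R_per_t = 1.51 + 1.8511 + 1.83184 = 5.19294 N/t
R_total = 5.19294 * 108 = 560.84 N

560.84


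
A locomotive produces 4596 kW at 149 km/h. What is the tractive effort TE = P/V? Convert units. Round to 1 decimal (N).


Convert: P = 4596 kW = 4596000 W
V = 149 / 3.6 = 41.3889 m/s
TE = 4596000 / 41.3889
TE = 111044.3 N

111044.3


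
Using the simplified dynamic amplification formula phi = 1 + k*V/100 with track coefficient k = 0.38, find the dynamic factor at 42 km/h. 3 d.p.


phi = 1 + k * V / 100
phi = 1 + 0.38 * 42 / 100
phi = 1 + 0.1596
phi = 1.160

1.160


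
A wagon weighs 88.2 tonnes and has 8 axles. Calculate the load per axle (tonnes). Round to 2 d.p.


Load per axle = total weight / number of axles
Load = 88.2 / 8
Load = 11.03 tonnes

11.03


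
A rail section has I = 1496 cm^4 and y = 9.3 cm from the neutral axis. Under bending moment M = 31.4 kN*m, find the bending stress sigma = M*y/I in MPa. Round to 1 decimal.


Convert units:
M = 31.4 kN*m = 31400000 N*mm
y = 9.3 cm = 93 mm
I = 1496 cm^4 = 14960000 mm^4
sigma = 31400000 * 93 / 14960000
sigma = 195.2 MPa

195.2


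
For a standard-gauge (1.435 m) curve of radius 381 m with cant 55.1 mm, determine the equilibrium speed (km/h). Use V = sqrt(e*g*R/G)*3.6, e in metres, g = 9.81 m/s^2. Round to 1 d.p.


Convert cant: e = 55.1 mm = 0.0551 m
V_ms = sqrt(0.0551 * 9.81 * 381 / 1.435)
V_ms = sqrt(143.513806) = 11.9797 m/s
V = 11.9797 * 3.6 = 43.1 km/h

43.1


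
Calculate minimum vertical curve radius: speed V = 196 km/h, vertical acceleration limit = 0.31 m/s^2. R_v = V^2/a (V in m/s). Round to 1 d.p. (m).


Convert speed: V = 196 / 3.6 = 54.4444 m/s
V^2 = 2964.1975 m^2/s^2
R_v = 2964.1975 / 0.31
R_v = 9561.9 m

9561.9


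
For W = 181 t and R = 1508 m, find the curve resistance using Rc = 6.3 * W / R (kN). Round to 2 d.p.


Rc = 6.3 * W / R
Rc = 6.3 * 181 / 1508
Rc = 1140.3 / 1508
Rc = 0.76 kN

0.76


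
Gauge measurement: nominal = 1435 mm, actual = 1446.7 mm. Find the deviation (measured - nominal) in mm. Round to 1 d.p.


Deviation = measured - nominal
Deviation = 1446.7 - 1435
Deviation = 11.7 mm

11.7


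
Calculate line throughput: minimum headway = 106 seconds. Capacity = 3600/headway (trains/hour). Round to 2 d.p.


Capacity = 3600 / headway
Capacity = 3600 / 106
Capacity = 33.96 trains/hour

33.96


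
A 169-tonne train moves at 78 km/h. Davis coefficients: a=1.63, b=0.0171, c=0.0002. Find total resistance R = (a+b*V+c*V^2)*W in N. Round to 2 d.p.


b*V = 0.0171 * 78 = 1.3338
c*V^2 = 0.0002 * 6084 = 1.2168
R_per_t = 1.63 + 1.3338 + 1.2168 = 4.1806 N/t
R_total = 4.1806 * 169 = 706.52 N

706.52


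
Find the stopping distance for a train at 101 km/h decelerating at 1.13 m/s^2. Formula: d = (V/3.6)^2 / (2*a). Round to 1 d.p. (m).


Convert speed: V = 101 / 3.6 = 28.0556 m/s
V^2 = 787.1142
d = 787.1142 / (2 * 1.13)
d = 787.1142 / 2.26
d = 348.3 m

348.3


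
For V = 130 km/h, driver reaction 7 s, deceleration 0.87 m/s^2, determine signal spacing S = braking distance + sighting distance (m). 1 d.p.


V = 130 / 3.6 = 36.1111 m/s
Braking distance = 36.1111^2 / (2*0.87) = 749.4324 m
Sighting distance = 36.1111 * 7 = 252.7778 m
S = 749.4324 + 252.7778 = 1002.2 m

1002.2


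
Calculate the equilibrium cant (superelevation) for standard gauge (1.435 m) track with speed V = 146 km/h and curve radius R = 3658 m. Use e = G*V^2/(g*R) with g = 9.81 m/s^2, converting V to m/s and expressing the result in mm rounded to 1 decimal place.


Convert speed: V = 146 / 3.6 = 40.5556 m/s
Apply formula: e = 1.435 * 40.5556^2 / (9.81 * 3658)
e = 1.435 * 1644.7531 / 35884.98
e = 0.065772 m = 65.8 mm

65.8


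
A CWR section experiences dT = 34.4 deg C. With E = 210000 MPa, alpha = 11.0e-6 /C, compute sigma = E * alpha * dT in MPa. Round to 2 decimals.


sigma = E * alpha * dT
sigma = 210000 * 11.0e-6 * 34.4
sigma = 2.31 * 34.4
sigma = 79.46 MPa

79.46


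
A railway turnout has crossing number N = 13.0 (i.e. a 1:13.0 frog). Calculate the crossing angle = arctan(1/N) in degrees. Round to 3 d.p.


1/N = 1/13.0 = 0.076923
angle = arctan(0.076923) = 0.076772 rad
angle = 0.076772 * 180/pi = 4.399 degrees

4.399


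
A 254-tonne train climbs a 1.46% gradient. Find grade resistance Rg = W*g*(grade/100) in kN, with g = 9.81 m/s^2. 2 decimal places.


Rg = W * 9.81 * grade / 100
Rg = 254 * 9.81 * 1.46 / 100
Rg = 2491.74 * 0.0146
Rg = 36.38 kN

36.38


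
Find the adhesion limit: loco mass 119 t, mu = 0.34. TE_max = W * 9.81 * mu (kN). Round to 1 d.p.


TE_max = W * g * mu
TE_max = 119 * 9.81 * 0.34
TE_max = 1167.39 * 0.34
TE_max = 396.9 kN

396.9


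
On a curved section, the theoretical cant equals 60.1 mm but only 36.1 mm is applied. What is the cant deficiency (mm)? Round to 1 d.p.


Cant deficiency = equilibrium cant - actual cant
CD = 60.1 - 36.1
CD = 24.0 mm

24.0


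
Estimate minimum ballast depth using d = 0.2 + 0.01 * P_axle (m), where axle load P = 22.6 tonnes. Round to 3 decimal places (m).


d = 0.2 + 0.01 * 22.6
d = 0.2 + 0.226
d = 0.426 m

0.426


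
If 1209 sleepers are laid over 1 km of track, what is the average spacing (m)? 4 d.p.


Spacing = 1000 m / number of sleepers
Spacing = 1000 / 1209
Spacing = 0.8271 m

0.8271


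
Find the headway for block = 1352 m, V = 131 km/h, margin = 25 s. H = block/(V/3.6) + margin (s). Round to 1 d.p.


V = 131 / 3.6 = 36.3889 m/s
Block traversal time = 1352 / 36.3889 = 37.1542 s
Headway = 37.1542 + 25
Headway = 62.2 s

62.2


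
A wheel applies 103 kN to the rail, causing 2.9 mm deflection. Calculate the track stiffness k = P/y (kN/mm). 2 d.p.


Track stiffness k = P / y
k = 103 / 2.9
k = 35.52 kN/mm

35.52


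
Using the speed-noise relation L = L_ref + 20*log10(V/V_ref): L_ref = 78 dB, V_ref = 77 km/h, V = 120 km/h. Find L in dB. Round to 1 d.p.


V/V_ref = 120 / 77 = 1.558442
log10(1.558442) = 0.192691
20 * 0.192691 = 3.8538
L = 78 + 3.8538 = 81.9 dB

81.9


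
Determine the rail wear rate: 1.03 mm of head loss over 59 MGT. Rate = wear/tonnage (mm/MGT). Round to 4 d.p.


Wear rate = total wear / cumulative tonnage
Rate = 1.03 / 59
Rate = 0.0175 mm/MGT

0.0175


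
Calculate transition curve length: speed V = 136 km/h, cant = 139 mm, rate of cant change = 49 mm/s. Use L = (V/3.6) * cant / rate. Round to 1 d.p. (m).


Convert speed: V = 136 / 3.6 = 37.7778 m/s
L = 37.7778 * 139 / 49
L = 5251.1111 / 49
L = 107.2 m

107.2


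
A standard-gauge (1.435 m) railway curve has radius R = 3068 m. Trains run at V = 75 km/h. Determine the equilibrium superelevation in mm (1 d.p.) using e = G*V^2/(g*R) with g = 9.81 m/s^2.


Convert speed: V = 75 / 3.6 = 20.8333 m/s
Apply formula: e = 1.435 * 20.8333^2 / (9.81 * 3068)
e = 1.435 * 434.0278 / 30097.08
e = 0.020694 m = 20.7 mm

20.7


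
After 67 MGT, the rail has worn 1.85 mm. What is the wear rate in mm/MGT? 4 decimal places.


Wear rate = total wear / cumulative tonnage
Rate = 1.85 / 67
Rate = 0.0276 mm/MGT

0.0276


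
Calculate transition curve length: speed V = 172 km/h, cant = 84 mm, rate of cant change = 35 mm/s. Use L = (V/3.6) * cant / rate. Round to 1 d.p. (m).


Convert speed: V = 172 / 3.6 = 47.7778 m/s
L = 47.7778 * 84 / 35
L = 4013.3333 / 35
L = 114.7 m

114.7


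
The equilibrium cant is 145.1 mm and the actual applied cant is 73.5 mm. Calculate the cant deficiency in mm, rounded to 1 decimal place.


Cant deficiency = equilibrium cant - actual cant
CD = 145.1 - 73.5
CD = 71.6 mm

71.6


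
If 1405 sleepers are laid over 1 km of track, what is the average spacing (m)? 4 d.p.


Spacing = 1000 m / number of sleepers
Spacing = 1000 / 1405
Spacing = 0.7117 m

0.7117


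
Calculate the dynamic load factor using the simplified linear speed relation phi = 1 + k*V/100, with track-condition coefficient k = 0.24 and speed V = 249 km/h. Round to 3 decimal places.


phi = 1 + k * V / 100
phi = 1 + 0.24 * 249 / 100
phi = 1 + 0.5976
phi = 1.598

1.598


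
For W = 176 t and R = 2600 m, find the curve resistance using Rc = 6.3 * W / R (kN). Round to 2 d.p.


Rc = 6.3 * W / R
Rc = 6.3 * 176 / 2600
Rc = 1108.8 / 2600
Rc = 0.43 kN

0.43


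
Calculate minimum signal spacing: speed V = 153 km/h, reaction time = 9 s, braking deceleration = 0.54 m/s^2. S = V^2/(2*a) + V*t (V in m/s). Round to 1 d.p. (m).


V = 153 / 3.6 = 42.5 m/s
Braking distance = 42.5^2 / (2*0.54) = 1672.4537 m
Sighting distance = 42.5 * 9 = 382.5 m
S = 1672.4537 + 382.5 = 2055.0 m

2055.0


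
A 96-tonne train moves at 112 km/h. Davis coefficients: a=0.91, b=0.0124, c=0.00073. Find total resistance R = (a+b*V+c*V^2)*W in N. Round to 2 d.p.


b*V = 0.0124 * 112 = 1.3888
c*V^2 = 0.00073 * 12544 = 9.15712
R_per_t = 0.91 + 1.3888 + 9.15712 = 11.45592 N/t
R_total = 11.45592 * 96 = 1099.77 N

1099.77


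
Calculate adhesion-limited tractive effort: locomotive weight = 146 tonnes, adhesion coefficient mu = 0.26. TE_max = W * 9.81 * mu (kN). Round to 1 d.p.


TE_max = W * g * mu
TE_max = 146 * 9.81 * 0.26
TE_max = 1432.26 * 0.26
TE_max = 372.4 kN

372.4


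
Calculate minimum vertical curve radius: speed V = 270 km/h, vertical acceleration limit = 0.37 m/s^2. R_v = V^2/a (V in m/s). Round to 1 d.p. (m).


Convert speed: V = 270 / 3.6 = 75.0 m/s
V^2 = 5625.0 m^2/s^2
R_v = 5625.0 / 0.37
R_v = 15202.7 m

15202.7


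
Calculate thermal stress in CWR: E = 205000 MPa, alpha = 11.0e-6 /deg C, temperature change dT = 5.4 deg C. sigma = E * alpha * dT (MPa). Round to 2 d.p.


sigma = E * alpha * dT
sigma = 205000 * 11.0e-6 * 5.4
sigma = 2.255 * 5.4
sigma = 12.18 MPa

12.18


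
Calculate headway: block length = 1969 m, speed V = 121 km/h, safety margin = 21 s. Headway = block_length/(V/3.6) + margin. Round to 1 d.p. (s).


V = 121 / 3.6 = 33.6111 m/s
Block traversal time = 1969 / 33.6111 = 58.5818 s
Headway = 58.5818 + 21
Headway = 79.6 s

79.6


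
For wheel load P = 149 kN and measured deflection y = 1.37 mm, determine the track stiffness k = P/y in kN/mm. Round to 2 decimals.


Track stiffness k = P / y
k = 149 / 1.37
k = 108.76 kN/mm

108.76


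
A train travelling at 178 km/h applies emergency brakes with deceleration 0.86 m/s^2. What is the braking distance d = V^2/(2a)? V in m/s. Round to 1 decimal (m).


Convert speed: V = 178 / 3.6 = 49.4444 m/s
V^2 = 2444.7531
d = 2444.7531 / (2 * 0.86)
d = 2444.7531 / 1.72
d = 1421.4 m

1421.4


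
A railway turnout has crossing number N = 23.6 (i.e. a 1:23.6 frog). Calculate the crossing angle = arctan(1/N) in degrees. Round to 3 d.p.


1/N = 1/23.6 = 0.042373
angle = arctan(0.042373) = 0.042348 rad
angle = 0.042348 * 180/pi = 2.426 degrees

2.426


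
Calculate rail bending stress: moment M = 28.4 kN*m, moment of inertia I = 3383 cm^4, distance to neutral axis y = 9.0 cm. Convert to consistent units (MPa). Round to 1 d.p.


Convert units:
M = 28.4 kN*m = 28400000 N*mm
y = 9.0 cm = 90 mm
I = 3383 cm^4 = 33830000 mm^4
sigma = 28400000 * 90 / 33830000
sigma = 75.6 MPa

75.6


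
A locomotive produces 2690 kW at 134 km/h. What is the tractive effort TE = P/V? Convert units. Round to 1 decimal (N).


Convert: P = 2690 kW = 2690000 W
V = 134 / 3.6 = 37.2222 m/s
TE = 2690000 / 37.2222
TE = 72268.7 N

72268.7


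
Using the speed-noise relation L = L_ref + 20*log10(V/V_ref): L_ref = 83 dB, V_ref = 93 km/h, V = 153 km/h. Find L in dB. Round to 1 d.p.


V/V_ref = 153 / 93 = 1.645161
log10(1.645161) = 0.216208
20 * 0.216208 = 4.3242
L = 83 + 4.3242 = 87.3 dB

87.3


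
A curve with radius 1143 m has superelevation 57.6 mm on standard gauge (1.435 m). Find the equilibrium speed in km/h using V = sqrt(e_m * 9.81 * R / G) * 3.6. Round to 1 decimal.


Convert cant: e = 57.6 mm = 0.0576 m
V_ms = sqrt(0.0576 * 9.81 * 1143 / 1.435)
V_ms = sqrt(450.075964) = 21.215 m/s
V = 21.215 * 3.6 = 76.4 km/h

76.4


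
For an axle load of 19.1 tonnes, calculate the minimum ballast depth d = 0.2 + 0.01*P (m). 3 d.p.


d = 0.2 + 0.01 * 19.1
d = 0.2 + 0.191
d = 0.391 m

0.391


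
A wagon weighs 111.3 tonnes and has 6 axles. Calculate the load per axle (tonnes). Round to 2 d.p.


Load per axle = total weight / number of axles
Load = 111.3 / 6
Load = 18.55 tonnes

18.55


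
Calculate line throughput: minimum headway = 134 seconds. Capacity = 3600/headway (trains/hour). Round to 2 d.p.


Capacity = 3600 / headway
Capacity = 3600 / 134
Capacity = 26.87 trains/hour

26.87


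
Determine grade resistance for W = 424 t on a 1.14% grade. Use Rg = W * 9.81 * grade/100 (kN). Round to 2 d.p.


Rg = W * 9.81 * grade / 100
Rg = 424 * 9.81 * 1.14 / 100
Rg = 4159.44 * 0.0114
Rg = 47.42 kN

47.42


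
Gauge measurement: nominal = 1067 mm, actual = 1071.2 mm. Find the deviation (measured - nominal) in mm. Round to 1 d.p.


Deviation = measured - nominal
Deviation = 1071.2 - 1067
Deviation = 4.2 mm

4.2


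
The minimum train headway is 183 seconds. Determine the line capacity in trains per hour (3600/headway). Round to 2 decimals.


Capacity = 3600 / headway
Capacity = 3600 / 183
Capacity = 19.67 trains/hour

19.67


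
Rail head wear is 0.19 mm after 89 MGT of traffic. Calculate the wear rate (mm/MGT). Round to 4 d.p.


Wear rate = total wear / cumulative tonnage
Rate = 0.19 / 89
Rate = 0.0021 mm/MGT

0.0021


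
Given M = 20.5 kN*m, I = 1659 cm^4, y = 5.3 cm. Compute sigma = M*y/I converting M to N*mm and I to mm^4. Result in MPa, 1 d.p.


Convert units:
M = 20.5 kN*m = 20500000 N*mm
y = 5.3 cm = 53 mm
I = 1659 cm^4 = 16590000 mm^4
sigma = 20500000 * 53 / 16590000
sigma = 65.5 MPa

65.5


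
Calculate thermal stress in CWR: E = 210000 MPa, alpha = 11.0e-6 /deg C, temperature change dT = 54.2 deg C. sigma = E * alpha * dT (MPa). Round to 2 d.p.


sigma = E * alpha * dT
sigma = 210000 * 11.0e-6 * 54.2
sigma = 2.31 * 54.2
sigma = 125.20 MPa

125.20


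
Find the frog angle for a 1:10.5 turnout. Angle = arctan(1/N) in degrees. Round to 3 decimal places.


1/N = 1/10.5 = 0.095238
angle = arctan(0.095238) = 0.094952 rad
angle = 0.094952 * 180/pi = 5.440 degrees

5.440


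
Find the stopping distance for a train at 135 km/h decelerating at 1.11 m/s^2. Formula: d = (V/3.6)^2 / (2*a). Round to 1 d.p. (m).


Convert speed: V = 135 / 3.6 = 37.5 m/s
V^2 = 1406.25
d = 1406.25 / (2 * 1.11)
d = 1406.25 / 2.22
d = 633.4 m

633.4


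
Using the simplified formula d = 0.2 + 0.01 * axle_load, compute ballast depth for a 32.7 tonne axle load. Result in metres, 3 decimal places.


d = 0.2 + 0.01 * 32.7
d = 0.2 + 0.327
d = 0.527 m

0.527


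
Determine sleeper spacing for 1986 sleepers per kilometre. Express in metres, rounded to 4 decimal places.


Spacing = 1000 m / number of sleepers
Spacing = 1000 / 1986
Spacing = 0.5035 m

0.5035


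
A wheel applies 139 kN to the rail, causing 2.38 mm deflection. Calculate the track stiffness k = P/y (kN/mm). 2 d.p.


Track stiffness k = P / y
k = 139 / 2.38
k = 58.40 kN/mm

58.40


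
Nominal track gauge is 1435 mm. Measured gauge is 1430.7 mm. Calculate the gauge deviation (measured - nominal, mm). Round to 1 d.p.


Deviation = measured - nominal
Deviation = 1430.7 - 1435
Deviation = -4.3 mm

-4.3


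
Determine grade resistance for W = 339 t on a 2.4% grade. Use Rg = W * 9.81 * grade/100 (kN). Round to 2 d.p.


Rg = W * 9.81 * grade / 100
Rg = 339 * 9.81 * 2.4 / 100
Rg = 3325.59 * 0.024
Rg = 79.81 kN

79.81


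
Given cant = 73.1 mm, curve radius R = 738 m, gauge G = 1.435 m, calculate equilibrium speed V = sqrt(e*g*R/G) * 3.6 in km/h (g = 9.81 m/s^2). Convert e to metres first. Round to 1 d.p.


Convert cant: e = 73.1 mm = 0.0731 m
V_ms = sqrt(0.0731 * 9.81 * 738 / 1.435)
V_ms = sqrt(368.799943) = 19.2042 m/s
V = 19.2042 * 3.6 = 69.1 km/h

69.1


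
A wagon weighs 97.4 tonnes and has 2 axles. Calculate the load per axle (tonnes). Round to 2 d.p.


Load per axle = total weight / number of axles
Load = 97.4 / 2
Load = 48.70 tonnes

48.70


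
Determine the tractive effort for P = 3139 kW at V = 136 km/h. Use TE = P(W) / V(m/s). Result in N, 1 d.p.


Convert: P = 3139 kW = 3139000 W
V = 136 / 3.6 = 37.7778 m/s
TE = 3139000 / 37.7778
TE = 83091.2 N

83091.2


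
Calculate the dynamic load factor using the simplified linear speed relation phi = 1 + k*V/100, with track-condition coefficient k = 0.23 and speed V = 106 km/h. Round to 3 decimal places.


phi = 1 + k * V / 100
phi = 1 + 0.23 * 106 / 100
phi = 1 + 0.2438
phi = 1.244

1.244


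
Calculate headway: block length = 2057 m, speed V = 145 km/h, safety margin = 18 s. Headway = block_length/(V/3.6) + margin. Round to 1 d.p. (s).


V = 145 / 3.6 = 40.2778 m/s
Block traversal time = 2057 / 40.2778 = 51.0703 s
Headway = 51.0703 + 18
Headway = 69.1 s

69.1


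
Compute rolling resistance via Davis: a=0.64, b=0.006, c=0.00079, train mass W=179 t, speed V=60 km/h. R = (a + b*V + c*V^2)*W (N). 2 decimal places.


b*V = 0.006 * 60 = 0.36
c*V^2 = 0.00079 * 3600 = 2.844
R_per_t = 0.64 + 0.36 + 2.844 = 3.844 N/t
R_total = 3.844 * 179 = 688.08 N

688.08


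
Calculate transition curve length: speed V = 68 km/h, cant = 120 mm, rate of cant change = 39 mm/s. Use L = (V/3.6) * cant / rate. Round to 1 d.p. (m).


Convert speed: V = 68 / 3.6 = 18.8889 m/s
L = 18.8889 * 120 / 39
L = 2266.6667 / 39
L = 58.1 m

58.1


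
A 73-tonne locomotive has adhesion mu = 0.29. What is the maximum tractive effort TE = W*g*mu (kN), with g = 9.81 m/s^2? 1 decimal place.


TE_max = W * g * mu
TE_max = 73 * 9.81 * 0.29
TE_max = 716.13 * 0.29
TE_max = 207.7 kN

207.7


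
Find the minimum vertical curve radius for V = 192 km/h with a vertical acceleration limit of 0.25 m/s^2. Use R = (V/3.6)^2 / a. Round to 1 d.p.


Convert speed: V = 192 / 3.6 = 53.3333 m/s
V^2 = 2844.4444 m^2/s^2
R_v = 2844.4444 / 0.25
R_v = 11377.8 m

11377.8


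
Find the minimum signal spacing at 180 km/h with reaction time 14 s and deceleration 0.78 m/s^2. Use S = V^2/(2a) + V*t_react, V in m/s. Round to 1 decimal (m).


V = 180 / 3.6 = 50.0 m/s
Braking distance = 50.0^2 / (2*0.78) = 1602.5641 m
Sighting distance = 50.0 * 14 = 700.0 m
S = 1602.5641 + 700.0 = 2302.6 m

2302.6


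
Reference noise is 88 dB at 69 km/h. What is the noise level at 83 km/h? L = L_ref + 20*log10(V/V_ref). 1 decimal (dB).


V/V_ref = 83 / 69 = 1.202899
log10(1.202899) = 0.080229
20 * 0.080229 = 1.6046
L = 88 + 1.6046 = 89.6 dB

89.6


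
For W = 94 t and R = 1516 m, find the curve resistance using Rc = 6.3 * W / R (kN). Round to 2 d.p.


Rc = 6.3 * W / R
Rc = 6.3 * 94 / 1516
Rc = 592.2 / 1516
Rc = 0.39 kN

0.39


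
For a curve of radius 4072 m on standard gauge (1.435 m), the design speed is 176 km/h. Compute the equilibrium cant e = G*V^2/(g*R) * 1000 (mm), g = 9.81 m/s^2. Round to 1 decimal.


Convert speed: V = 176 / 3.6 = 48.8889 m/s
Apply formula: e = 1.435 * 48.8889^2 / (9.81 * 4072)
e = 1.435 * 2390.1235 / 39946.32
e = 0.085861 m = 85.9 mm

85.9


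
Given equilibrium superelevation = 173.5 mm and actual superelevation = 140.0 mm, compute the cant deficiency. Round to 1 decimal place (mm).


Cant deficiency = equilibrium cant - actual cant
CD = 173.5 - 140.0
CD = 33.5 mm

33.5


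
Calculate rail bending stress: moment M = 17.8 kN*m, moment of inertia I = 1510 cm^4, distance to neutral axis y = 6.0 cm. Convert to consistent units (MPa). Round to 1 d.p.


Convert units:
M = 17.8 kN*m = 17800000 N*mm
y = 6.0 cm = 60 mm
I = 1510 cm^4 = 15100000 mm^4
sigma = 17800000 * 60 / 15100000
sigma = 70.7 MPa

70.7


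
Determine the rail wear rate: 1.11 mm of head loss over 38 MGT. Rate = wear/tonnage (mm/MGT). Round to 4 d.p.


Wear rate = total wear / cumulative tonnage
Rate = 1.11 / 38
Rate = 0.0292 mm/MGT

0.0292


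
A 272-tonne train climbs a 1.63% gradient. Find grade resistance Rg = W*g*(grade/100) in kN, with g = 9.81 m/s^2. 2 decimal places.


Rg = W * 9.81 * grade / 100
Rg = 272 * 9.81 * 1.63 / 100
Rg = 2668.32 * 0.0163
Rg = 43.49 kN

43.49


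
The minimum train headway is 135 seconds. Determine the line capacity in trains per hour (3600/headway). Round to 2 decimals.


Capacity = 3600 / headway
Capacity = 3600 / 135
Capacity = 26.67 trains/hour

26.67


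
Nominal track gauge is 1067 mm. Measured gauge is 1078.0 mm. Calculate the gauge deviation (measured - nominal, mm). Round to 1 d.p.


Deviation = measured - nominal
Deviation = 1078.0 - 1067
Deviation = 11.0 mm

11.0


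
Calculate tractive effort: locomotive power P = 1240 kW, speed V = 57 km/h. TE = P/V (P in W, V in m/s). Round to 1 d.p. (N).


Convert: P = 1240 kW = 1240000 W
V = 57 / 3.6 = 15.8333 m/s
TE = 1240000 / 15.8333
TE = 78315.8 N

78315.8


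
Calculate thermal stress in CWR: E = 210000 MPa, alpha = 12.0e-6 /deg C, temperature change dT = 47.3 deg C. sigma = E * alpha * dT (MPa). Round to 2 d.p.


sigma = E * alpha * dT
sigma = 210000 * 12.0e-6 * 47.3
sigma = 2.52 * 47.3
sigma = 119.20 MPa

119.20


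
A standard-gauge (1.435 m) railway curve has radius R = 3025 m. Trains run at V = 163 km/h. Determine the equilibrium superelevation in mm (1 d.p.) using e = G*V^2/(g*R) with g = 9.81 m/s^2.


Convert speed: V = 163 / 3.6 = 45.2778 m/s
Apply formula: e = 1.435 * 45.2778^2 / (9.81 * 3025)
e = 1.435 * 2050.0772 / 29675.25
e = 0.099135 m = 99.1 mm

99.1


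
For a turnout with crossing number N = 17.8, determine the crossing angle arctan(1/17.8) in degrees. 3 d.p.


1/N = 1/17.8 = 0.05618
angle = arctan(0.05618) = 0.056121 rad
angle = 0.056121 * 180/pi = 3.215 degrees

3.215


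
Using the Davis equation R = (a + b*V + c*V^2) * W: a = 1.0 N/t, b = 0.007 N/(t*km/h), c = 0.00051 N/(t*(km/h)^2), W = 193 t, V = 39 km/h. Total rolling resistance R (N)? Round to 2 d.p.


b*V = 0.007 * 39 = 0.273
c*V^2 = 0.00051 * 1521 = 0.77571
R_per_t = 1.0 + 0.273 + 0.77571 = 2.04871 N/t
R_total = 2.04871 * 193 = 395.40 N

395.40


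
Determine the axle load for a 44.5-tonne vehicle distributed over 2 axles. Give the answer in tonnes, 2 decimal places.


Load per axle = total weight / number of axles
Load = 44.5 / 2
Load = 22.25 tonnes

22.25


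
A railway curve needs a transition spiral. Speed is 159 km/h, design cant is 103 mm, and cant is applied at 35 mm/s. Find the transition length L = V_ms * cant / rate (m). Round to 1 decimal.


Convert speed: V = 159 / 3.6 = 44.1667 m/s
L = 44.1667 * 103 / 35
L = 4549.1667 / 35
L = 130.0 m

130.0


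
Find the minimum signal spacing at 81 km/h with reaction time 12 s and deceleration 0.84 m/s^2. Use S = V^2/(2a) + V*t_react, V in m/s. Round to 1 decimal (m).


V = 81 / 3.6 = 22.5 m/s
Braking distance = 22.5^2 / (2*0.84) = 301.3393 m
Sighting distance = 22.5 * 12 = 270.0 m
S = 301.3393 + 270.0 = 571.3 m

571.3


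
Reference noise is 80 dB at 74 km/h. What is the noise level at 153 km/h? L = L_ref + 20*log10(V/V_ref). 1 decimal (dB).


V/V_ref = 153 / 74 = 2.067568
log10(2.067568) = 0.31546
20 * 0.31546 = 6.3092
L = 80 + 6.3092 = 86.3 dB

86.3


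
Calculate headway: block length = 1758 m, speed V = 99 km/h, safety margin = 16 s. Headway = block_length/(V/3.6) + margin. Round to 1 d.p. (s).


V = 99 / 3.6 = 27.5 m/s
Block traversal time = 1758 / 27.5 = 63.9273 s
Headway = 63.9273 + 16
Headway = 79.9 s

79.9


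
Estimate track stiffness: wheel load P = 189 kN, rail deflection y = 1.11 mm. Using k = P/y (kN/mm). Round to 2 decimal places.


Track stiffness k = P / y
k = 189 / 1.11
k = 170.27 kN/mm

170.27


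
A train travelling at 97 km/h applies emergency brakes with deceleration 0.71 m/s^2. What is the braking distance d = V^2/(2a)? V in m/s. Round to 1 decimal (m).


Convert speed: V = 97 / 3.6 = 26.9444 m/s
V^2 = 726.0031
d = 726.0031 / (2 * 0.71)
d = 726.0031 / 1.42
d = 511.3 m

511.3


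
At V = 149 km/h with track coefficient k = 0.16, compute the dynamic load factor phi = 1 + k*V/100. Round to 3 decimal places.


phi = 1 + k * V / 100
phi = 1 + 0.16 * 149 / 100
phi = 1 + 0.2384
phi = 1.238

1.238


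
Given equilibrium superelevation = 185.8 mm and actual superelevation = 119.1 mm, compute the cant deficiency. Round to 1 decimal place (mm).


Cant deficiency = equilibrium cant - actual cant
CD = 185.8 - 119.1
CD = 66.7 mm

66.7


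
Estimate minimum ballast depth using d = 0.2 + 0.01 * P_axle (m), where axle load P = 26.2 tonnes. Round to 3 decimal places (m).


d = 0.2 + 0.01 * 26.2
d = 0.2 + 0.262
d = 0.462 m

0.462


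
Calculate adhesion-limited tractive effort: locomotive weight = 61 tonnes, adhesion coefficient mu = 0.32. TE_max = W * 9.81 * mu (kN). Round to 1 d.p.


TE_max = W * g * mu
TE_max = 61 * 9.81 * 0.32
TE_max = 598.41 * 0.32
TE_max = 191.5 kN

191.5


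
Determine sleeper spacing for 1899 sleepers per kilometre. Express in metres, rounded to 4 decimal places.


Spacing = 1000 m / number of sleepers
Spacing = 1000 / 1899
Spacing = 0.5266 m

0.5266


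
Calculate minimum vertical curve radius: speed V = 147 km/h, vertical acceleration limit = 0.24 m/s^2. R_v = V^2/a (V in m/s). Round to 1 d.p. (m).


Convert speed: V = 147 / 3.6 = 40.8333 m/s
V^2 = 1667.3611 m^2/s^2
R_v = 1667.3611 / 0.24
R_v = 6947.3 m

6947.3


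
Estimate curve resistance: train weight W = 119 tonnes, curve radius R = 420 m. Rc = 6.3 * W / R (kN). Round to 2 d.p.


Rc = 6.3 * W / R
Rc = 6.3 * 119 / 420
Rc = 749.7 / 420
Rc = 1.79 kN

1.79


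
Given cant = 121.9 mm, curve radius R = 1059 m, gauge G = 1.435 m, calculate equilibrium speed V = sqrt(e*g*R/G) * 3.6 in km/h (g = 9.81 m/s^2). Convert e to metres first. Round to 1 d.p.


Convert cant: e = 121.9 mm = 0.1219 m
V_ms = sqrt(0.1219 * 9.81 * 1059 / 1.435)
V_ms = sqrt(882.504182) = 29.707 m/s
V = 29.707 * 3.6 = 106.9 km/h

106.9


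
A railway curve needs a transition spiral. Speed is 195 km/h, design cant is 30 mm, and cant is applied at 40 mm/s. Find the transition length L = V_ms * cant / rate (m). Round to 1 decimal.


Convert speed: V = 195 / 3.6 = 54.1667 m/s
L = 54.1667 * 30 / 40
L = 1625.0 / 40
L = 40.6 m

40.6


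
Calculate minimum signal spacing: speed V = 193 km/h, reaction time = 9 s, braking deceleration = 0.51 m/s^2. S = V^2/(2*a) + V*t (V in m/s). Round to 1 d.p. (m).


V = 193 / 3.6 = 53.6111 m/s
Braking distance = 53.6111^2 / (2*0.51) = 2817.7953 m
Sighting distance = 53.6111 * 9 = 482.5 m
S = 2817.7953 + 482.5 = 3300.3 m

3300.3


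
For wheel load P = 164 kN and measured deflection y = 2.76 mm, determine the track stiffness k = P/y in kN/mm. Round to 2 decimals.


Track stiffness k = P / y
k = 164 / 2.76
k = 59.42 kN/mm

59.42


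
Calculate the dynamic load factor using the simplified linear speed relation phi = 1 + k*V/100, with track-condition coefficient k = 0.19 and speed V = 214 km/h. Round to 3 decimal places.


phi = 1 + k * V / 100
phi = 1 + 0.19 * 214 / 100
phi = 1 + 0.4066
phi = 1.407

1.407


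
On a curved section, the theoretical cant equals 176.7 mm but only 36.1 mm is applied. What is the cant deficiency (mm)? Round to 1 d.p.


Cant deficiency = equilibrium cant - actual cant
CD = 176.7 - 36.1
CD = 140.6 mm

140.6


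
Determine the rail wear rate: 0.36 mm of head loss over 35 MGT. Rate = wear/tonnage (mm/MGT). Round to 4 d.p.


Wear rate = total wear / cumulative tonnage
Rate = 0.36 / 35
Rate = 0.0103 mm/MGT

0.0103


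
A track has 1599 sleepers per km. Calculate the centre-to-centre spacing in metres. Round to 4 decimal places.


Spacing = 1000 m / number of sleepers
Spacing = 1000 / 1599
Spacing = 0.6254 m

0.6254


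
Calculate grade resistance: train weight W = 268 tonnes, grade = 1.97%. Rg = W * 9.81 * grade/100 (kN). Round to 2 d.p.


Rg = W * 9.81 * grade / 100
Rg = 268 * 9.81 * 1.97 / 100
Rg = 2629.08 * 0.0197
Rg = 51.79 kN

51.79


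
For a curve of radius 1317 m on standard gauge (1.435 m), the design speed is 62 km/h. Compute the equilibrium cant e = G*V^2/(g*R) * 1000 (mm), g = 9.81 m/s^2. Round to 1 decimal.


Convert speed: V = 62 / 3.6 = 17.2222 m/s
Apply formula: e = 1.435 * 17.2222^2 / (9.81 * 1317)
e = 1.435 * 296.6049 / 12919.77
e = 0.032944 m = 32.9 mm

32.9


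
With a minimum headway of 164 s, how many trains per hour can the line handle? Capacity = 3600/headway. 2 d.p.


Capacity = 3600 / headway
Capacity = 3600 / 164
Capacity = 21.95 trains/hour

21.95
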